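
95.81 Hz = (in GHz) 9.581e-08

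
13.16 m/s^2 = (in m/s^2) 13.16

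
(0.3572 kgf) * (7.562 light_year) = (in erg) 2.506e+24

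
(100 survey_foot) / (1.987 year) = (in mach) 1.429e-09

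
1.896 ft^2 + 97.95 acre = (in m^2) 3.964e+05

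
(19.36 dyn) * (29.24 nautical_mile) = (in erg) 1.048e+08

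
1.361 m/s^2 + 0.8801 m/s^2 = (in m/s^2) 2.241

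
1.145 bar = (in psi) 16.61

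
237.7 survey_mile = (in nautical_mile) 206.6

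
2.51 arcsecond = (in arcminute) 0.04183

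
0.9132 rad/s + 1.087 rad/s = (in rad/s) 2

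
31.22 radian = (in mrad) 3.122e+04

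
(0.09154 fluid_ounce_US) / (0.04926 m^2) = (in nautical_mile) 2.967e-08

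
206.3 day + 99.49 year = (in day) 3.652e+04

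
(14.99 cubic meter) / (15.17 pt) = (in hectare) 0.2801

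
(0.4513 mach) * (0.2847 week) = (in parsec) 8.575e-10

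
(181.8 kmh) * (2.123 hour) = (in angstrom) 3.86e+15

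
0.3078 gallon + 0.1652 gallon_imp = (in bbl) 0.01205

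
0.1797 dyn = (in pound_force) 4.04e-07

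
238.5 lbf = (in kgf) 108.2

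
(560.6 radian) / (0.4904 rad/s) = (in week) 0.00189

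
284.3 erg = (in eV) 1.774e+14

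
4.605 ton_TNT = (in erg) 1.927e+17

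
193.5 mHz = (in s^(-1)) 0.1935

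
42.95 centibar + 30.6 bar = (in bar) 31.03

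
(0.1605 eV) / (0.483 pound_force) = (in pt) 3.393e-17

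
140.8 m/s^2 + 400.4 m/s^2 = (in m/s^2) 541.2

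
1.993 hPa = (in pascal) 199.3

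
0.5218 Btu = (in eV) 3.436e+21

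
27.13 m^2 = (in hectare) 0.002713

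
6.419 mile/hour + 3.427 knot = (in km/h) 16.68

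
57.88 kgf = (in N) 567.6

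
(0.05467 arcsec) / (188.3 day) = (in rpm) 1.556e-13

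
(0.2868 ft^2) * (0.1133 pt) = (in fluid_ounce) 0.03601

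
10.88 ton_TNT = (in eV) 2.841e+29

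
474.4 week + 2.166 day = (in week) 474.7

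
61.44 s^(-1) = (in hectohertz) 0.6144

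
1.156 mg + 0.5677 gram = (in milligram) 568.9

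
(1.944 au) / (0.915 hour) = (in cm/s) 8.829e+09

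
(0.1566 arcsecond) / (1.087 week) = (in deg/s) 6.617e-11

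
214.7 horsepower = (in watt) 1.601e+05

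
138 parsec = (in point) 1.207e+22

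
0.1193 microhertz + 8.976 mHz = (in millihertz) 8.976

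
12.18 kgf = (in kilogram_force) 12.18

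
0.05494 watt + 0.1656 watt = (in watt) 0.2205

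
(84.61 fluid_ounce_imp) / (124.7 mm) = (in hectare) 1.928e-06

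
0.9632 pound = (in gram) 436.9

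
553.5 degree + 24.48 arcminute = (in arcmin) 3.323e+04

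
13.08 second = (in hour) 0.003633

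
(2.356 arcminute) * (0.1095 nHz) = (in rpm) 7.166e-13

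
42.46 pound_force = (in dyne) 1.889e+07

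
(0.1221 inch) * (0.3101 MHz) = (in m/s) 961.7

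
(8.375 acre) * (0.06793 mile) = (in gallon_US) 9.788e+08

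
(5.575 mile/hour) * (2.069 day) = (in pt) 1.263e+09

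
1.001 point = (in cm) 0.03531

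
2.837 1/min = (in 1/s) 0.04728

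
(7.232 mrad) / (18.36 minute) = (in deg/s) 0.0003761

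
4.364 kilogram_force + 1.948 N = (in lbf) 10.06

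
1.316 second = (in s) 1.316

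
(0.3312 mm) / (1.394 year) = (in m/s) 7.534e-12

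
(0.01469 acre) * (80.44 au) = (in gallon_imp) 1.574e+17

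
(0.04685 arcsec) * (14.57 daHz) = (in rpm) 0.000316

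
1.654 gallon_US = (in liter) 6.261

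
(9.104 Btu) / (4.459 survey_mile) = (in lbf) 0.3009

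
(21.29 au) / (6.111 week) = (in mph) 1.928e+06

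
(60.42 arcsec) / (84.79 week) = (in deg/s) 3.273e-10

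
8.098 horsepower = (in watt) 6039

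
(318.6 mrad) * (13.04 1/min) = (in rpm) 0.6612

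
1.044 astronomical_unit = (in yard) 1.708e+11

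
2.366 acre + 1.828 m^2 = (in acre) 2.366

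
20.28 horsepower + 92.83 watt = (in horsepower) 20.4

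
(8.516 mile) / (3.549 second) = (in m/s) 3862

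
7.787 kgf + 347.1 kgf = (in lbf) 782.4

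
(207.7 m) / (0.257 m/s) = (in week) 0.001336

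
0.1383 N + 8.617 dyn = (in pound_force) 0.03111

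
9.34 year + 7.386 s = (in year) 9.34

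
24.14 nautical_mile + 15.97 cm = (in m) 4.471e+04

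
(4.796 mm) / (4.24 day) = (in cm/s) 1.309e-06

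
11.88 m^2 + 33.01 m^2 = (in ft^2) 483.2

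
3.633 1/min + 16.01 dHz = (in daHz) 0.1662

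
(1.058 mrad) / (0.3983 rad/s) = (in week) 4.392e-09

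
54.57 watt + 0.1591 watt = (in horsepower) 0.07339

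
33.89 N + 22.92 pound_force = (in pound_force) 30.54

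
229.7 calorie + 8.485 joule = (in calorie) 231.7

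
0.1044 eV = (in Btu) 1.585e-23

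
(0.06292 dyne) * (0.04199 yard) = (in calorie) 5.774e-09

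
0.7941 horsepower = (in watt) 592.2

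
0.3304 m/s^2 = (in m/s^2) 0.3304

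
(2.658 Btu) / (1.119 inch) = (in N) 9.867e+04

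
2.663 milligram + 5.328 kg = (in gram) 5328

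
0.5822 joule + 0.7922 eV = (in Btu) 0.0005518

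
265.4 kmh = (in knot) 143.3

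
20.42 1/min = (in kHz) 0.0003403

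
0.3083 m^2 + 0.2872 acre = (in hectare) 0.1163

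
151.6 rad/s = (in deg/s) 8686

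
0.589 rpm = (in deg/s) 3.534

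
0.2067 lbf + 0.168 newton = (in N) 1.087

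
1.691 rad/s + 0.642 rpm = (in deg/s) 100.7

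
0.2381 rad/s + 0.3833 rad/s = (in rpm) 5.934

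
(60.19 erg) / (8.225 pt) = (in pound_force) 0.0004663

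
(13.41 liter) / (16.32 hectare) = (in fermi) 8.217e+07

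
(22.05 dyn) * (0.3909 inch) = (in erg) 21.89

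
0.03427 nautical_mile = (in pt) 1.799e+05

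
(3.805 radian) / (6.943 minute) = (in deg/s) 0.5233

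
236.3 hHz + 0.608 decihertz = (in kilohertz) 23.63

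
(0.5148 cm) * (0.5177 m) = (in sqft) 0.02869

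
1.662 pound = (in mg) 7.539e+05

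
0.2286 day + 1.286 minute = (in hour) 5.508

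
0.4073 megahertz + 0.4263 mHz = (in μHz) 4.073e+11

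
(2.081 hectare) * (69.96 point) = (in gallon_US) 1.357e+05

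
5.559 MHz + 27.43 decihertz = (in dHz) 5.559e+07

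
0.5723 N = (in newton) 0.5723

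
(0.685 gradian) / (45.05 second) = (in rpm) 0.002281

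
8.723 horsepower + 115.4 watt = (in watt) 6620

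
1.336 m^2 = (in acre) 0.0003301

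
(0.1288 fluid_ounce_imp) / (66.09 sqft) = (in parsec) 1.932e-23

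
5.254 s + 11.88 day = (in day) 11.88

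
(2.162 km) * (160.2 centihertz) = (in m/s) 3464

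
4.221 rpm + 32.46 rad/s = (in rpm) 314.2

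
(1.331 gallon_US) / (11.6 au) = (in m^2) 2.903e-15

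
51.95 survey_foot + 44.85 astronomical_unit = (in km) 6.709e+09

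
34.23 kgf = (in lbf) 75.46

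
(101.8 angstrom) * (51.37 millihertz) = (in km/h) 1.883e-09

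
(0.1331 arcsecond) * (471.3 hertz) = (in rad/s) 0.0003041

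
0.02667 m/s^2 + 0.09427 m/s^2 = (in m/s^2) 0.1209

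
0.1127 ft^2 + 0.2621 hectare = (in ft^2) 2.821e+04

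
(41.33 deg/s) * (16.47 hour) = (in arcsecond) 8.822e+09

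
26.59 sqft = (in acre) 0.0006104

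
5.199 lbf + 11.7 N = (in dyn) 3.483e+06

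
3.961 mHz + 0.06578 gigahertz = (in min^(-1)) 3.947e+09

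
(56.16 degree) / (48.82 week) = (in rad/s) 3.32e-08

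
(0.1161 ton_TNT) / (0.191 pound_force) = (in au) 0.003822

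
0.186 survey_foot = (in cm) 5.669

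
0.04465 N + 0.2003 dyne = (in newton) 0.04465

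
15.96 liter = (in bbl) 0.1004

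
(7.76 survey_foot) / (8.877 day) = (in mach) 9.057e-09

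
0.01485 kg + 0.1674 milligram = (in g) 14.85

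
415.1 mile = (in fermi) 6.68e+20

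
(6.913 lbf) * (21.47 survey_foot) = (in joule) 201.2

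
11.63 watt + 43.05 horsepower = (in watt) 3.211e+04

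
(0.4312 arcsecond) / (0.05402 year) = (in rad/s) 1.227e-12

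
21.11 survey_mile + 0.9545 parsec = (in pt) 8.349e+19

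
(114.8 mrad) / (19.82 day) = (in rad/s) 6.704e-08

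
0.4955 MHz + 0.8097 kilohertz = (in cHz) 4.963e+07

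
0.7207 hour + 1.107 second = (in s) 2596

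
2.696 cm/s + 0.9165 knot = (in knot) 0.9689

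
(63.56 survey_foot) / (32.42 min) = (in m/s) 0.009959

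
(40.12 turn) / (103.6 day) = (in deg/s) 0.001614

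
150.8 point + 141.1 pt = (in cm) 10.3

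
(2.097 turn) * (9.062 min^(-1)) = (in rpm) 19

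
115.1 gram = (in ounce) 4.06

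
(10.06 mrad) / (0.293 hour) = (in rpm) 9.108e-05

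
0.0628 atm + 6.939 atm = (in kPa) 709.5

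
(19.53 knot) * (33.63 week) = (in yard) 2.235e+08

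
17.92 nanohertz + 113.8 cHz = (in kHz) 0.001138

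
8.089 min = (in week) 0.0008025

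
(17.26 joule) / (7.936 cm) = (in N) 217.5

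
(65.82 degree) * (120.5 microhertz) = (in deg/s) 0.007931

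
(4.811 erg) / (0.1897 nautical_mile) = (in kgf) 1.396e-10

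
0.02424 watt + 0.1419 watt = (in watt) 0.1661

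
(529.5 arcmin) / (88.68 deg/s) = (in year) 3.156e-09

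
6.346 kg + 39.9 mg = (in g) 6346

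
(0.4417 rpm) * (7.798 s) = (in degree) 20.67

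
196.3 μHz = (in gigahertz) 1.963e-13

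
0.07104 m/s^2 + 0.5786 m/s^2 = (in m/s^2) 0.6496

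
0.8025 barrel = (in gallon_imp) 28.07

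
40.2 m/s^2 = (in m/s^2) 40.2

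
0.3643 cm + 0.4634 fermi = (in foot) 0.01195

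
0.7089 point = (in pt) 0.7089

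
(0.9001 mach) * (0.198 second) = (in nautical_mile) 0.03277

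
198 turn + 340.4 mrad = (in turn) 198.1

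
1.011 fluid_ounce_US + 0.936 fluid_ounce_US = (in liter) 0.05758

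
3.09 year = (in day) 1128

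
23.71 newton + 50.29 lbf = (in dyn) 2.474e+07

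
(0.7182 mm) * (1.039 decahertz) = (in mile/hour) 0.01669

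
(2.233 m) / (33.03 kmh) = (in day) 2.817e-06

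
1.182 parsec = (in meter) 3.647e+16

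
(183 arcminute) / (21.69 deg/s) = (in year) 4.459e-09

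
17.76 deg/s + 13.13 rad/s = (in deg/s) 770.1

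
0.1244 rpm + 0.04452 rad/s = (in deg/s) 3.297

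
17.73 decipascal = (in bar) 1.773e-05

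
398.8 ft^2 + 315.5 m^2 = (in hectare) 0.03525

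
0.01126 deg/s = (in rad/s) 0.0001965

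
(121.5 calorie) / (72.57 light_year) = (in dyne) 7.404e-11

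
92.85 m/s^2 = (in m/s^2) 92.85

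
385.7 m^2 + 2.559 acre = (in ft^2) 1.156e+05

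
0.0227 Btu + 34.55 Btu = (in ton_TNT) 8.718e-06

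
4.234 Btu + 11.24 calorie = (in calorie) 1079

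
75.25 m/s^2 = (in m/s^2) 75.25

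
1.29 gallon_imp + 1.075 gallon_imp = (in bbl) 0.06762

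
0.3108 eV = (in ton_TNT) 1.19e-29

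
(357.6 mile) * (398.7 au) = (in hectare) 3.433e+15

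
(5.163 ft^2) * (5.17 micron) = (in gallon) 0.0006551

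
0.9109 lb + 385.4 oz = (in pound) 25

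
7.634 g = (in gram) 7.634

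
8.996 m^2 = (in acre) 0.002223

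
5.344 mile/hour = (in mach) 0.007016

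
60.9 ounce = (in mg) 1.726e+06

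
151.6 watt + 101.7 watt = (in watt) 253.3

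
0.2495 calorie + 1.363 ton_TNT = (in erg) 5.703e+16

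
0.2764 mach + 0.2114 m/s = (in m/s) 94.33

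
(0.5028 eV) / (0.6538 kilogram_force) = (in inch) 4.947e-19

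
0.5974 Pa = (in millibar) 0.005974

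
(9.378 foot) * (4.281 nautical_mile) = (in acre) 5.6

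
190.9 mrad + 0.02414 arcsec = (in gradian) 12.15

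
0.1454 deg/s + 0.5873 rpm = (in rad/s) 0.06404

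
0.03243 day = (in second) 2802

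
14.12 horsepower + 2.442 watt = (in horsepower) 14.12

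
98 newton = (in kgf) 9.993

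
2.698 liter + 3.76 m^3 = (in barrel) 23.67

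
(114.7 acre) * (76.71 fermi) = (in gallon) 9.406e-06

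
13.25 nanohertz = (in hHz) 1.325e-10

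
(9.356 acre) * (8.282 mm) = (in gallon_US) 8.284e+04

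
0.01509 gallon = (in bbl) 0.0003593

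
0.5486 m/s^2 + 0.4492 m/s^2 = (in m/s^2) 0.9978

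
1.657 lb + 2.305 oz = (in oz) 28.82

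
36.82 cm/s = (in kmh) 1.326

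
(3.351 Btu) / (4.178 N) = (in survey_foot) 2776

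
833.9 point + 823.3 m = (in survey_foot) 2702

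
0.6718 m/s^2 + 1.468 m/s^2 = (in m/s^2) 2.14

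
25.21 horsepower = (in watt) 1.88e+04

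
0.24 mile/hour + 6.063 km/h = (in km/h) 6.449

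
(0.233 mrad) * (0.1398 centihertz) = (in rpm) 3.111e-06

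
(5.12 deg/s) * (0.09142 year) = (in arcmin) 8.857e+08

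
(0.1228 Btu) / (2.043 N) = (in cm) 6342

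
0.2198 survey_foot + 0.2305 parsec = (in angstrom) 7.112e+25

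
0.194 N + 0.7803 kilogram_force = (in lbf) 1.764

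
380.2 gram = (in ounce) 13.41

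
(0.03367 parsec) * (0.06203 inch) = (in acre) 4.045e+08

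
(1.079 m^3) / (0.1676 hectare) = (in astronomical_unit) 4.304e-15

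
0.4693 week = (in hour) 78.84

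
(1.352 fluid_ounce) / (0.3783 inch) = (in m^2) 0.004161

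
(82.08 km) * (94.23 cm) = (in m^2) 7.734e+04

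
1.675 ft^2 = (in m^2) 0.1556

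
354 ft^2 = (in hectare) 0.003289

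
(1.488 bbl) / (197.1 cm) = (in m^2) 0.12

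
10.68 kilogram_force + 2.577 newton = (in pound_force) 24.12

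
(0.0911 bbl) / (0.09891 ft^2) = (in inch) 62.06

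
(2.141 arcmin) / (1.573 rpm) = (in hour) 1.05e-06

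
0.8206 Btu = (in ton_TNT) 2.069e-07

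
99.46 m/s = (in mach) 0.2921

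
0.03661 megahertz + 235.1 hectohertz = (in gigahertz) 6.012e-05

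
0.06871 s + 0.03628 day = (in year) 9.94e-05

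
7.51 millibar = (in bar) 0.00751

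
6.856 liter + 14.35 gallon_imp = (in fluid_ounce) 2438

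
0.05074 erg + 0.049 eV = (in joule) 5.074e-09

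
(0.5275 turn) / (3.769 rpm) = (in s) 8.397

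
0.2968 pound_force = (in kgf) 0.1346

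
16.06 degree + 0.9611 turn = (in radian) 6.319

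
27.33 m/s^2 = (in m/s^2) 27.33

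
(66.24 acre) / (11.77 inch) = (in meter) 8.967e+05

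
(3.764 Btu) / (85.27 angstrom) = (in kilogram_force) 4.749e+10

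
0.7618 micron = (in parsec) 2.469e-23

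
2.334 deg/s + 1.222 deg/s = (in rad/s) 0.06206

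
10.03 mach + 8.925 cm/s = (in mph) 7640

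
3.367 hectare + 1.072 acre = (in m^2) 3.801e+04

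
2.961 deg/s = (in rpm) 0.4935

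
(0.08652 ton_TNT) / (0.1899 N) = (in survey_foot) 6.254e+09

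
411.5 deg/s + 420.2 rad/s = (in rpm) 4081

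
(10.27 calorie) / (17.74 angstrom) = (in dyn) 2.422e+15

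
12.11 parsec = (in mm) 3.737e+20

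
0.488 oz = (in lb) 0.0305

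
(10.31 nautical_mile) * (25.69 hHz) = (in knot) 9.535e+07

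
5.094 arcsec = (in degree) 0.001415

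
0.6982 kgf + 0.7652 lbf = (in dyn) 1.025e+06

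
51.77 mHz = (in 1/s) 0.05177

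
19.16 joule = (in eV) 1.196e+20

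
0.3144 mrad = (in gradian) 0.02002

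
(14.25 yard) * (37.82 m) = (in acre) 0.1218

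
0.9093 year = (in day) 331.9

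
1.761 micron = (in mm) 0.001761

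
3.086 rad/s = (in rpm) 29.47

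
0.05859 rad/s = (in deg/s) 3.357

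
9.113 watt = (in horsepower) 0.01222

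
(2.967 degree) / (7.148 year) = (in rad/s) 2.297e-10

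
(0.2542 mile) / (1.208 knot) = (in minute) 10.97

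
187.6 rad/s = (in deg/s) 1.075e+04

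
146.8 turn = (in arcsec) 1.903e+08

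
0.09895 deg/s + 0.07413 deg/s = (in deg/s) 0.1731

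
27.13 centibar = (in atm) 0.2678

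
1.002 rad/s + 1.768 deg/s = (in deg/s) 59.18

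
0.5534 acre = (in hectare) 0.224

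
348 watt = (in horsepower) 0.4667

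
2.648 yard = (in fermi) 2.421e+15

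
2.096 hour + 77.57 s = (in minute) 127.1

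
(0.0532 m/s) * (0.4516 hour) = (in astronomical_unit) 5.782e-10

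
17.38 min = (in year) 3.307e-05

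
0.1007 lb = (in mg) 4.568e+04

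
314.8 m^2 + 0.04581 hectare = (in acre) 0.191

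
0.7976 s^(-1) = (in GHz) 7.976e-10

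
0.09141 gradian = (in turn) 0.0002285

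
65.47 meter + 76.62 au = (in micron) 1.146e+19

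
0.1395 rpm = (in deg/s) 0.837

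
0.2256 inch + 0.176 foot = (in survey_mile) 3.689e-05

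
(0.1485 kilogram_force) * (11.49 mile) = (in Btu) 25.52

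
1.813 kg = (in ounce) 63.95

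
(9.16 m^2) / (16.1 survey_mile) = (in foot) 0.00116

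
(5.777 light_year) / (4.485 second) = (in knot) 2.369e+16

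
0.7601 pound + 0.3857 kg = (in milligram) 7.305e+05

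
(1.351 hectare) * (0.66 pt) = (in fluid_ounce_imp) 1.107e+05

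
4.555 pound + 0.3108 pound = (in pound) 4.866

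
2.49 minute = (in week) 0.000247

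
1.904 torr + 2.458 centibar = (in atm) 0.02676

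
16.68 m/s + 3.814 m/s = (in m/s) 20.49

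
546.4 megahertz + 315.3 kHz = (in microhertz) 5.467e+14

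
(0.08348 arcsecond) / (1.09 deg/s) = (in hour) 5.91e-09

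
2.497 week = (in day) 17.48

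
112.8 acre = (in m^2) 4.565e+05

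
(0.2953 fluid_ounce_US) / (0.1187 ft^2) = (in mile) 4.921e-07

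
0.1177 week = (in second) 7.118e+04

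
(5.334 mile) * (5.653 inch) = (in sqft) 1.327e+04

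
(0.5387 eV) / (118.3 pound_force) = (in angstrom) 1.64e-12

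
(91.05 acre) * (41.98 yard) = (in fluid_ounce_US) 4.783e+11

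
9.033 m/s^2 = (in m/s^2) 9.033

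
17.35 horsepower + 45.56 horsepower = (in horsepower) 62.91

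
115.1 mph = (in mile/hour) 115.1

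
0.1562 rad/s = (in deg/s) 8.95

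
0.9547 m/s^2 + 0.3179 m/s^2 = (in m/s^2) 1.273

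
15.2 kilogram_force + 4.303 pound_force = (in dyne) 1.682e+07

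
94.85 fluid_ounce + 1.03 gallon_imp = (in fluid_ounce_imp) 263.5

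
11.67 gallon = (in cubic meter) 0.04418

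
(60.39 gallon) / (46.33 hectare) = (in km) 4.934e-10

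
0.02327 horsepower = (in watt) 17.35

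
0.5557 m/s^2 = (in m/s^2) 0.5557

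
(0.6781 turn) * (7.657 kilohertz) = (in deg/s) 1.869e+06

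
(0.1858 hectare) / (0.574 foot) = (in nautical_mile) 5.734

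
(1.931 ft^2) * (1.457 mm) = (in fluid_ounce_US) 8.838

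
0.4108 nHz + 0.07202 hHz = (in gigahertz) 7.202e-09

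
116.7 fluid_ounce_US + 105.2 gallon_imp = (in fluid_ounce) 1.629e+04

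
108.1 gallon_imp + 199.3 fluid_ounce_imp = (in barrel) 3.127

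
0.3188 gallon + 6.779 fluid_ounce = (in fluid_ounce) 47.59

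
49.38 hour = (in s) 1.778e+05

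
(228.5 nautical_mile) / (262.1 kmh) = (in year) 0.0001843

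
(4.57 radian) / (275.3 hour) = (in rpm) 4.403e-05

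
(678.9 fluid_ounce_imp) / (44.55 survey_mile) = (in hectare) 2.69e-11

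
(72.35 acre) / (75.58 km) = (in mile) 0.002407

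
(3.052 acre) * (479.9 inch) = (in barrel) 9.469e+05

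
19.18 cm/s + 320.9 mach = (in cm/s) 1.093e+07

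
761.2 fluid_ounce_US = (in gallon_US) 5.947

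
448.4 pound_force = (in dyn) 1.995e+08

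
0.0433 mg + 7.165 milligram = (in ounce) 0.0002543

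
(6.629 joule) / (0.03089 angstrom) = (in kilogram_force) 2.188e+11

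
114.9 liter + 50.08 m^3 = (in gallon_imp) 1.104e+04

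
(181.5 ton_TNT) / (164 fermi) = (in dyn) 4.63e+29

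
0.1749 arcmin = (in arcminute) 0.1749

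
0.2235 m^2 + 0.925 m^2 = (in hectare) 0.0001149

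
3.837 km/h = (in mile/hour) 2.384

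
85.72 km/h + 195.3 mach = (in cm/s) 6.652e+06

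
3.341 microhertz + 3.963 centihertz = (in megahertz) 3.963e-08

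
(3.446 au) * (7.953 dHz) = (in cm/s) 4.1e+13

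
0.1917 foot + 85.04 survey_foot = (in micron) 2.598e+07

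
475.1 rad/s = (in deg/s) 2.722e+04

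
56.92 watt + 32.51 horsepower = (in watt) 2.43e+04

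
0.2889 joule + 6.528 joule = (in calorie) 1.629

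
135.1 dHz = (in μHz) 1.351e+07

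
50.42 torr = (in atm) 0.06634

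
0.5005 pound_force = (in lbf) 0.5005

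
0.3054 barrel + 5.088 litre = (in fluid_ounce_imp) 1888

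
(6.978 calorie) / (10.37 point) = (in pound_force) 1794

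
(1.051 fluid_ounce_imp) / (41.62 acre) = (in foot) 5.817e-10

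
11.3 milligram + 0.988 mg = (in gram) 0.01229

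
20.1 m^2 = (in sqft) 216.4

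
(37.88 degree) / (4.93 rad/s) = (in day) 1.552e-06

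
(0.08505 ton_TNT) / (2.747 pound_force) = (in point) 8.255e+10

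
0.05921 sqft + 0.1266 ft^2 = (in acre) 4.266e-06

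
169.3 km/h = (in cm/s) 4703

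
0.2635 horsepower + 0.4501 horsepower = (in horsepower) 0.7136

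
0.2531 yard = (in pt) 656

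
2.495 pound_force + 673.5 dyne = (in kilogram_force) 1.132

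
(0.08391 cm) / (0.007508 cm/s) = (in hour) 0.003104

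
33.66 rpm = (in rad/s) 3.525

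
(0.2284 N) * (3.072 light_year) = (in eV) 4.143e+34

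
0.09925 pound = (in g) 45.02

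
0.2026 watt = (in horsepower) 0.0002717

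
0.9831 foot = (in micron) 2.996e+05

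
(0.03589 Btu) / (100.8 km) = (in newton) 0.0003757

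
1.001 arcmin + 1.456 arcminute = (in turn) 0.0001137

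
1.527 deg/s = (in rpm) 0.2545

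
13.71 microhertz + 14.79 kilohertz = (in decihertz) 1.479e+05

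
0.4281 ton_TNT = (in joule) 1.791e+09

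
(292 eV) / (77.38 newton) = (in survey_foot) 1.984e-18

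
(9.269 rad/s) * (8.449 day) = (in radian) 6.766e+06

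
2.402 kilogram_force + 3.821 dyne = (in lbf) 5.296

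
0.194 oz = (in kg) 0.0055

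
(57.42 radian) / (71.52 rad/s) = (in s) 0.8029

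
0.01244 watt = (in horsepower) 1.668e-05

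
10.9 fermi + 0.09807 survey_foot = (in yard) 0.03269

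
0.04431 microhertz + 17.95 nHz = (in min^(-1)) 3.736e-06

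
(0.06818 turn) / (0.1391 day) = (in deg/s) 0.002042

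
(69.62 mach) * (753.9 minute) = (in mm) 1.072e+12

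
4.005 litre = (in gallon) 1.058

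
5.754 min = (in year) 1.095e-05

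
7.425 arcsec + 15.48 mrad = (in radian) 0.01552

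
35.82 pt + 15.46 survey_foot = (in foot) 15.5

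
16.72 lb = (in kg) 7.584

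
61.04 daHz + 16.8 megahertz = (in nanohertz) 1.68e+16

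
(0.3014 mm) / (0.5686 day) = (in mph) 1.372e-08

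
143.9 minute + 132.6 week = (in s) 8.021e+07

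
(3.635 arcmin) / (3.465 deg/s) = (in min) 0.0002914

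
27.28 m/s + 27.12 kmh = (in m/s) 34.81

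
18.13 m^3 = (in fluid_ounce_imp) 6.381e+05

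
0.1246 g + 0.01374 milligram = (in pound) 0.0002747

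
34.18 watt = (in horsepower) 0.04584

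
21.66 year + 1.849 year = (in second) 7.414e+08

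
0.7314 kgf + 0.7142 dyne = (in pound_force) 1.612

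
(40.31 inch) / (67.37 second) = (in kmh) 0.05471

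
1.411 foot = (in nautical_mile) 0.0002322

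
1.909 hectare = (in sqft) 2.055e+05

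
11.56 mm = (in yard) 0.01264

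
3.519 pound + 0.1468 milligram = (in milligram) 1.596e+06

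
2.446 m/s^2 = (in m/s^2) 2.446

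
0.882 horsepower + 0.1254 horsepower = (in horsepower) 1.007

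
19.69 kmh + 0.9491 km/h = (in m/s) 5.733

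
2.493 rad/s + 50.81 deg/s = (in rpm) 32.27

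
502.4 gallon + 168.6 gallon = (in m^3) 2.54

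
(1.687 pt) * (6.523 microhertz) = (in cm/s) 3.882e-07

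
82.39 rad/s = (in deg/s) 4721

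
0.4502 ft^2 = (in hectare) 4.182e-06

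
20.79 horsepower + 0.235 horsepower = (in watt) 1.568e+04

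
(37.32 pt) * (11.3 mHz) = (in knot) 0.0002892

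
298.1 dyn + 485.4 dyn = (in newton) 0.007835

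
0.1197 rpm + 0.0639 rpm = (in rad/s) 0.01923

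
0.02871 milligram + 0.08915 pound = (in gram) 40.44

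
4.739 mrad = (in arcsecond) 977.5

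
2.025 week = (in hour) 340.2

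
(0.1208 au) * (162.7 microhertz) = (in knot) 5.715e+06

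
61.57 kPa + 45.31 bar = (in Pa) 4.593e+06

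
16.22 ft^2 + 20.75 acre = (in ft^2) 9.039e+05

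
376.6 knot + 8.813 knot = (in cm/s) 1.983e+04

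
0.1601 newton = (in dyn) 1.601e+04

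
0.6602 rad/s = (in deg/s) 37.83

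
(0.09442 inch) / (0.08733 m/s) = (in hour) 7.628e-06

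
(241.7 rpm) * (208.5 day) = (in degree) 2.612e+10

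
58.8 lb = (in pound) 58.8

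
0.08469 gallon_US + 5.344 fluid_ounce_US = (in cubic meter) 0.0004786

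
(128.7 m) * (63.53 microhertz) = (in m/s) 0.008176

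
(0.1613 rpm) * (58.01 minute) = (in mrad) 5.879e+04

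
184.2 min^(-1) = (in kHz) 0.00307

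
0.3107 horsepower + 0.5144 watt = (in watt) 232.2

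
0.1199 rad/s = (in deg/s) 6.87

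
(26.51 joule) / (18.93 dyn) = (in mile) 87.02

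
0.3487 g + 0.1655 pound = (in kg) 0.07542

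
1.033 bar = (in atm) 1.019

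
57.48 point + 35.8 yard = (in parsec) 1.062e-15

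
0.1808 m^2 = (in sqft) 1.946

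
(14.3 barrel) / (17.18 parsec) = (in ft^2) 4.616e-17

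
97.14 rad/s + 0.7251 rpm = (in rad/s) 97.22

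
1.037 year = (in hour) 9084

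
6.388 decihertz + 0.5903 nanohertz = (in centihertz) 63.88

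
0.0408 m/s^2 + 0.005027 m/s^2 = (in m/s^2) 0.04583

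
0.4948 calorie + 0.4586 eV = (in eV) 1.292e+19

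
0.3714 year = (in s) 1.171e+07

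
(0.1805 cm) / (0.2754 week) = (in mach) 3.183e-11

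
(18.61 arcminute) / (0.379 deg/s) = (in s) 0.8184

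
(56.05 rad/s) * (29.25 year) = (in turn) 8.229e+09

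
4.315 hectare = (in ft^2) 4.645e+05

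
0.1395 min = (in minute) 0.1395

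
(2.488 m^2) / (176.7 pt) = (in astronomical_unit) 2.668e-10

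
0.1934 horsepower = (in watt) 144.2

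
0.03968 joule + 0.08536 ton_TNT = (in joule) 3.571e+08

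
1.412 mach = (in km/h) 1731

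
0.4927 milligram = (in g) 0.0004927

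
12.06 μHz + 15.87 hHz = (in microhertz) 1.587e+09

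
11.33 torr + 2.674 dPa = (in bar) 0.01511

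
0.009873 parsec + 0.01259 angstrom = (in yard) 3.332e+14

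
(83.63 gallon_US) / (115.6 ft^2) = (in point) 83.56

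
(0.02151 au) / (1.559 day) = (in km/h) 8.6e+04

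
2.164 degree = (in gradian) 2.404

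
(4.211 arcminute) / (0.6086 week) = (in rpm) 3.178e-08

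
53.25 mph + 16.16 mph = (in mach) 0.09113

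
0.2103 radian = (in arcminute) 723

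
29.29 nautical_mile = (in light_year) 5.734e-12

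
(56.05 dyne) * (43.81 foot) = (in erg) 7.485e+04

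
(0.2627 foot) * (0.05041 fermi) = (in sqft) 4.345e-17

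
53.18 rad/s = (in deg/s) 3047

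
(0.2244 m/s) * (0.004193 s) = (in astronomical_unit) 6.29e-15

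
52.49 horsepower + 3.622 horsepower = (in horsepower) 56.11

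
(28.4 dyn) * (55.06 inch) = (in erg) 3972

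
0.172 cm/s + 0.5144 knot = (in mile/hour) 0.5958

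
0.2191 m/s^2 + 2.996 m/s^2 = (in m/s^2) 3.215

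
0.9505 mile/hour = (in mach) 0.001248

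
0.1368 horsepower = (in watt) 102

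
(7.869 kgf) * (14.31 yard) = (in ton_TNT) 2.413e-07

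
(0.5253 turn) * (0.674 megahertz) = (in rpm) 2.124e+07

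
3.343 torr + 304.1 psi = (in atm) 20.7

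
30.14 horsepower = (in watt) 2.248e+04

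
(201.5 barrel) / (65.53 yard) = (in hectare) 5.346e-05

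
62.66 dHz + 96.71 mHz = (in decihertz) 63.63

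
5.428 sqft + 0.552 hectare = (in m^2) 5521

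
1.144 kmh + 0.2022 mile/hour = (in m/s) 0.4082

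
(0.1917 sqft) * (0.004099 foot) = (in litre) 0.02225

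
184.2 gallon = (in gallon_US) 184.2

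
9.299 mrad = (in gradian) 0.592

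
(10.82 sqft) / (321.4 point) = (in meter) 8.866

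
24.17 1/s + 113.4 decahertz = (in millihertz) 1.158e+06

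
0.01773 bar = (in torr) 13.3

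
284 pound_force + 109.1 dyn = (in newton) 1263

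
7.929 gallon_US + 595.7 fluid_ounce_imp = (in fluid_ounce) 1587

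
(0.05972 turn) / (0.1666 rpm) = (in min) 0.3585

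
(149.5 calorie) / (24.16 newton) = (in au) 1.731e-10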